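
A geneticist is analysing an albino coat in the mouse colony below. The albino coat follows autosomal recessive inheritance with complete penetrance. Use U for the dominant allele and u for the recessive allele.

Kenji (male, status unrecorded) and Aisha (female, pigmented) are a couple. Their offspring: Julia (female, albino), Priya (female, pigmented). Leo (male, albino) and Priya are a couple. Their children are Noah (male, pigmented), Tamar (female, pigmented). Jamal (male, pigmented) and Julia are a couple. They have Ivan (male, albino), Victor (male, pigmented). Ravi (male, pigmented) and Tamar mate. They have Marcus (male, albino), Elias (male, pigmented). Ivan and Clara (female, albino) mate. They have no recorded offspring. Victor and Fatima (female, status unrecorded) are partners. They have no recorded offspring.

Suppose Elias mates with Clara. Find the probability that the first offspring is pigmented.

Ravi is pigmented so carries U and passed u to Marcus (uu), so Ravi is Uu.
Tamar is pigmented so carries U and received u from Leo (uu), so Tamar is Uu.
Elias is a pigmented offspring of Ravi (Uu) × Tamar (Uu), whose cross gives 1/4 UU : 1/2 Uu : 1/4 uu; conditioning on being pigmented, Elias is UU with probability 1/3, Uu with probability 2/3.
Clara is albino, so Clara is uu.
Summing over parental genotype combinations, P(offspring is pigmented) = 1/3·1 + 2/3·1/2 = 2/3.

2/3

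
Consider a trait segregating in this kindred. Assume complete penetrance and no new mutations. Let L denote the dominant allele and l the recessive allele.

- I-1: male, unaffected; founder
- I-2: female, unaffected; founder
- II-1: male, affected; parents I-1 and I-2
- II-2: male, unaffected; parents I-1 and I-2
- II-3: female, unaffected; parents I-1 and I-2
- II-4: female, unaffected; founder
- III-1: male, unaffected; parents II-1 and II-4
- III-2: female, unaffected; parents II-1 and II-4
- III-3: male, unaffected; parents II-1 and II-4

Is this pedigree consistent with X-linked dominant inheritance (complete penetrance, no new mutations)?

No

Under X-linked dominant, II-1 (affected, male) cannot arise from I-1 (unaffected) × I-2 (unaffected).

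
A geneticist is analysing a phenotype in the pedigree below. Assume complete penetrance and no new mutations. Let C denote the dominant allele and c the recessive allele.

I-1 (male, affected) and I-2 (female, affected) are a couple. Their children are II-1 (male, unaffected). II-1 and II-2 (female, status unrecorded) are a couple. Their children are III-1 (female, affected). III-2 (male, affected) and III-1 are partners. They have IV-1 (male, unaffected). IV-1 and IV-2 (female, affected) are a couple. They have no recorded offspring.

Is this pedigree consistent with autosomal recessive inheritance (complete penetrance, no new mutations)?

No

Under autosomal recessive, II-1 (unaffected, male) cannot arise from I-1 (affected) × I-2 (affected).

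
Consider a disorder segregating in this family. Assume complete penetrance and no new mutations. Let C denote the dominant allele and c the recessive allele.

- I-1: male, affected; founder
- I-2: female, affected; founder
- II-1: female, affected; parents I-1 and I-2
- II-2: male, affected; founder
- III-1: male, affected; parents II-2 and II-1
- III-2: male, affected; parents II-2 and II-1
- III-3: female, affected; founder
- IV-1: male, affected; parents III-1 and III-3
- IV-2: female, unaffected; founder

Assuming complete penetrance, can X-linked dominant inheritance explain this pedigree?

A consistent assignment under X-linked dominant exists: I-1 X^C Y, I-2 X^C X^C, II-1 X^C X^C, II-2 X^C Y, III-1 X^C Y, III-2 X^C Y, III-3 X^C X^C, IV-1 X^C Y, IV-2 X^c X^c.
In this assignment every recorded phenotype matches its genotype and every non-founder's genotype is obtainable from its parents' genotypes, so the pedigree is consistent.

Yes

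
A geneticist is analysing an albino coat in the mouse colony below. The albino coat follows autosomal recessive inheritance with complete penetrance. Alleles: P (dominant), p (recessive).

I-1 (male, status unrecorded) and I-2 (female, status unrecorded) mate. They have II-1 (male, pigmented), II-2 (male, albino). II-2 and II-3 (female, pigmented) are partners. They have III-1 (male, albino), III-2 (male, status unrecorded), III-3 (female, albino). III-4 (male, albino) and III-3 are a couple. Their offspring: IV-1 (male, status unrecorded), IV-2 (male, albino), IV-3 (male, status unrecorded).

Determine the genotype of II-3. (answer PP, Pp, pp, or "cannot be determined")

Pp

From phenotype alone, II-3 is PP or Pp.
II-3 is pigmented so carries P and passed p to III-1 (pp), so II-3 is Pp.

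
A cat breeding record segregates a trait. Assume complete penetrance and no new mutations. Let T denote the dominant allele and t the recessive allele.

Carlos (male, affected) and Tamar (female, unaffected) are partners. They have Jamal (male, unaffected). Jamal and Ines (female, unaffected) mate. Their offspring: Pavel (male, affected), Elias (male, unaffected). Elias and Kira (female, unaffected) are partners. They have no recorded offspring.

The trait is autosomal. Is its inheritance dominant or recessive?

Jamal and Ines are both unaffected yet have an affected child Pavel. Under dominance, an affected child requires at least one affected parent, so the trait cannot be dominant.

recessive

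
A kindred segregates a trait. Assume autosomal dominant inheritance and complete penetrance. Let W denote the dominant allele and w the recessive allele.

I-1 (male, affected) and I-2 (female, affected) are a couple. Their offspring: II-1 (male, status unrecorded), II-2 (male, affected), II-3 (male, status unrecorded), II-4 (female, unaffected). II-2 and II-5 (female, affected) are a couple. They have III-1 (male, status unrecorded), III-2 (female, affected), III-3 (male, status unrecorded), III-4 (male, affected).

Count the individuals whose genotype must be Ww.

2

Obligate heterozygotes: I-1 is affected so carries W and passed w to II-4 (ww), so I-1 is Ww; I-2 is affected so carries W and passed w to II-4 (ww), so I-2 is Ww.
Every other individual is either homozygous by phenotype or has at least one consistent homozygous assignment, so the count is 2.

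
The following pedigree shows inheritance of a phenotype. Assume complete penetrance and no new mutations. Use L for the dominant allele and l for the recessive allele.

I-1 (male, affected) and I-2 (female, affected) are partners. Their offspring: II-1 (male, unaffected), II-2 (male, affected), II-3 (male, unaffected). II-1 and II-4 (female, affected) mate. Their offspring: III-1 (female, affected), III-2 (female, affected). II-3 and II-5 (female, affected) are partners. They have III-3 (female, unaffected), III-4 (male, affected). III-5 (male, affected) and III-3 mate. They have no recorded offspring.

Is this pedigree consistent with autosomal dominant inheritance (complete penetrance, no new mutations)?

Yes

A consistent assignment under autosomal dominant exists: I-1 Ll, I-2 Ll, II-1 ll, II-2 LL, II-3 ll, II-4 LL, II-5 Ll, III-1 Ll, III-2 Ll, III-3 ll, III-4 Ll, III-5 LL.
In this assignment every recorded phenotype matches its genotype and every non-founder's genotype is obtainable from its parents' genotypes, so the pedigree is consistent.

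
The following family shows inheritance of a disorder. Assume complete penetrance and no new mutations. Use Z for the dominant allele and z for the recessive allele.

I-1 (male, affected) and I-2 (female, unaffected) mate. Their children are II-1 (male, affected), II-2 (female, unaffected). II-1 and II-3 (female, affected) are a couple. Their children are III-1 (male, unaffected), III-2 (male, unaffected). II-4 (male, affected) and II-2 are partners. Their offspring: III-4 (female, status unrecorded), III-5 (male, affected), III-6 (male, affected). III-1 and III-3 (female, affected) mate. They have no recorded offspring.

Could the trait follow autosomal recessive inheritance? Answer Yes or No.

Under autosomal recessive, III-1 (unaffected, male) cannot arise from II-1 (affected) × II-3 (affected).

No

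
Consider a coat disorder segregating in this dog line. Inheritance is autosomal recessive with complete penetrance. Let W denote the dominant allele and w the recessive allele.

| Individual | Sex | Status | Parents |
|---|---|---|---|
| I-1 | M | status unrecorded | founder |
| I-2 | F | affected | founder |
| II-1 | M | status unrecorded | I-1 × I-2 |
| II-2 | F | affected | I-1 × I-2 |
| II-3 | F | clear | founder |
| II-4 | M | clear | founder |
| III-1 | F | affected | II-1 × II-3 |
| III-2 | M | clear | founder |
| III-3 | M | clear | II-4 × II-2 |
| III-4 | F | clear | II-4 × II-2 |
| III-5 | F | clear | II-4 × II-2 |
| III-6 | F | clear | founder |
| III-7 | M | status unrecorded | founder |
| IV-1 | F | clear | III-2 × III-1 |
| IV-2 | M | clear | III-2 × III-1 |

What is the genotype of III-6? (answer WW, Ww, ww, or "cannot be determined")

cannot be determined

III-6's phenotype allows WW or Ww, and no parent or child forces a single allele at both positions; consistent genotype assignments exist with III-6 as WW or Ww.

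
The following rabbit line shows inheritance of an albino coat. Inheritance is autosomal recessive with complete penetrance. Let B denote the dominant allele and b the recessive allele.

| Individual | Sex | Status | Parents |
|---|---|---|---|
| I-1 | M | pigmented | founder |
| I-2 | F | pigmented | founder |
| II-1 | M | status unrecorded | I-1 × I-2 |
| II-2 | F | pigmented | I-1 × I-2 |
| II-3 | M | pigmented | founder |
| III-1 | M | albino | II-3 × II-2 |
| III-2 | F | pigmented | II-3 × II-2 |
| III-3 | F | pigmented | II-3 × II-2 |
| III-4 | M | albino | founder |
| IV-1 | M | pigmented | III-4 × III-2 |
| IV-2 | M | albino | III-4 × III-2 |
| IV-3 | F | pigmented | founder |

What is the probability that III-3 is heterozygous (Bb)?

2/3

II-3 is pigmented so carries B and passed b to III-1 (bb), so II-3 is Bb.
II-2 is pigmented so carries B and passed b to III-1 (bb), so II-2 is Bb.
Their cross gives offspring ratios 1/4 BB : 1/2 Bb : 1/4 bb. Conditioning on III-3 being pigmented, P(Bb) = 1/2 / 3/4 = 2/3.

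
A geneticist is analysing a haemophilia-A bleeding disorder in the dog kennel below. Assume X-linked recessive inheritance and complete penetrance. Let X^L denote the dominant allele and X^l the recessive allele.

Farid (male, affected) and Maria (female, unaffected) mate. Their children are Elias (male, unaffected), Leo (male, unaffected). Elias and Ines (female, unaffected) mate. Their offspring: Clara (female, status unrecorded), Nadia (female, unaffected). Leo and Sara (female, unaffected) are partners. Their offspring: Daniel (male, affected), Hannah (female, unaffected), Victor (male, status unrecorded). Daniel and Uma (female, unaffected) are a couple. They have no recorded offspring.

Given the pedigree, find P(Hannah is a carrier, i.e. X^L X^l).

Leo is unaffected, so Leo is X^L Y.
Sara is unaffected so carries L and passed l to Daniel (X^l Y), so Sara is X^L X^l.
Their cross gives offspring ratios 1/2 X^L X^L : 1/2 X^L X^l. Conditioning on Hannah being unaffected, P(X^L X^l) = 1/2 / 1 = 1/2.

1/2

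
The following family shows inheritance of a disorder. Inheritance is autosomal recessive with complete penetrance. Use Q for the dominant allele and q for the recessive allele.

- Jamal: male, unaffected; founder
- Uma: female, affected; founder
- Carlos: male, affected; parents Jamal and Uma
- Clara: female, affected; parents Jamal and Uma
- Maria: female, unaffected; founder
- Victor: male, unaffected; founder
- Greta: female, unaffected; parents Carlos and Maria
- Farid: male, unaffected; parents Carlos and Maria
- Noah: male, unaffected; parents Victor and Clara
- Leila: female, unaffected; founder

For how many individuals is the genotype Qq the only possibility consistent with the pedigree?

Obligate heterozygotes: Jamal is unaffected so carries Q and passed q to Carlos (qq), so Jamal is Qq; Greta is unaffected so carries Q and received q from Carlos (qq), so Greta is Qq; Farid is unaffected so carries Q and received q from Carlos (qq), so Farid is Qq; Noah is unaffected so carries Q and received q from Clara (qq), so Noah is Qq.
Every other individual is either homozygous by phenotype or has at least one consistent homozygous assignment, so the count is 4.

4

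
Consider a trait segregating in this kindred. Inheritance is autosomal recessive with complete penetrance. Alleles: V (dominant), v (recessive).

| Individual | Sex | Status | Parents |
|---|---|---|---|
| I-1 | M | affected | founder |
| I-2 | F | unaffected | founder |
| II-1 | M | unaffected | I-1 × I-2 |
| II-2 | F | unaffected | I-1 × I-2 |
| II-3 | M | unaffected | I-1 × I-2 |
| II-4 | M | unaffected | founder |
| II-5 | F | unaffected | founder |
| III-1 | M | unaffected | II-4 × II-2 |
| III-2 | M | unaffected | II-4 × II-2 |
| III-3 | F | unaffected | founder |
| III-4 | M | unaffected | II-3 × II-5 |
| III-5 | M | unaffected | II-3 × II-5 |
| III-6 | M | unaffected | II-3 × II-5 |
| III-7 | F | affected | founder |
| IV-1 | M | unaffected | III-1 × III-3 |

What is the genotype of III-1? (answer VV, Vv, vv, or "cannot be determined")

III-1's phenotype allows VV or Vv, and no parent or child forces a single allele at both positions; consistent genotype assignments exist with III-1 as VV or Vv.

cannot be determined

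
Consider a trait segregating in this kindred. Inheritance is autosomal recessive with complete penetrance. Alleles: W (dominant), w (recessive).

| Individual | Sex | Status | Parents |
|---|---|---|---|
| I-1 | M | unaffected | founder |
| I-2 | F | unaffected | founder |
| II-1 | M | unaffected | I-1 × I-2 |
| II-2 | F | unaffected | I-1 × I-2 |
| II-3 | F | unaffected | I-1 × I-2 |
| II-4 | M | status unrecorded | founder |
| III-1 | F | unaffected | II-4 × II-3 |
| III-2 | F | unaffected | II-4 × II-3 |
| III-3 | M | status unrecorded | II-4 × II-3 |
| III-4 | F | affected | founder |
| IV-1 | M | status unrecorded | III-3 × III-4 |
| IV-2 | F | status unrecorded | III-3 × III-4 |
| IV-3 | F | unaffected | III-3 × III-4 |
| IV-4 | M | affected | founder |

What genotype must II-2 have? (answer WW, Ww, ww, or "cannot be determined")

II-2's phenotype allows WW or Ww, and no parent or child forces a single allele at both positions; consistent genotype assignments exist with II-2 as WW or Ww.

cannot be determined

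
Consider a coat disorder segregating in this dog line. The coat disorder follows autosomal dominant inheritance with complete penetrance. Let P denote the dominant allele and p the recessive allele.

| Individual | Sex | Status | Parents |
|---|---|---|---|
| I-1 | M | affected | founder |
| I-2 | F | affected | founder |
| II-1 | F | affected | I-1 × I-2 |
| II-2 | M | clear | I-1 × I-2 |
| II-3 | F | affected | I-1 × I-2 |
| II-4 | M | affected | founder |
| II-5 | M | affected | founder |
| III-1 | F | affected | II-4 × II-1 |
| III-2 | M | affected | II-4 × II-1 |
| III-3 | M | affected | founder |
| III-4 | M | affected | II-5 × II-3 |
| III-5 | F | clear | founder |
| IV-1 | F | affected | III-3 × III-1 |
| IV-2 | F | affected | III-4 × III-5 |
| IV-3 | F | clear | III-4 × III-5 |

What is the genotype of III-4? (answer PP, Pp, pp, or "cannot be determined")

From phenotype alone, III-4 is PP or Pp.
III-4 is affected so carries P and passed p to IV-3 (pp), so III-4 is Pp.

Pp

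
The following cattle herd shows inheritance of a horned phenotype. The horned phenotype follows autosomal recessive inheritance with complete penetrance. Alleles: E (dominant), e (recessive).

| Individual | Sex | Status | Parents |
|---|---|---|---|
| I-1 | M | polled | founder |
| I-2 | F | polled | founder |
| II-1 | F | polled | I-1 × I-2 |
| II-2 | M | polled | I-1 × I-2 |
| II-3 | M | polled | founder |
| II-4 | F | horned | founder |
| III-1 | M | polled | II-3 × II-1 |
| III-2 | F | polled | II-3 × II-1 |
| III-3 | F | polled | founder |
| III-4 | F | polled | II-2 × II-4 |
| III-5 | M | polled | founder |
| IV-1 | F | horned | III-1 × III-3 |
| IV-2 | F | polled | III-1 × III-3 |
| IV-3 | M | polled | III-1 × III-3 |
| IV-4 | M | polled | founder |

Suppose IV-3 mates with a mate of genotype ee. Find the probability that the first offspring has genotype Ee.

2/3

III-1 is polled so carries E and passed e to IV-1 (ee), so III-1 is Ee.
III-3 is polled so carries E and passed e to IV-1 (ee), so III-3 is Ee.
IV-3 is a polled offspring of III-1 (Ee) × III-3 (Ee), whose cross gives 1/4 EE : 1/2 Ee : 1/4 ee; conditioning on being polled, IV-3 is EE with probability 1/3, Ee with probability 2/3.
Summing over parental genotype combinations, P(offspring has genotype Ee) = 1/3·1 + 2/3·1/2 = 2/3.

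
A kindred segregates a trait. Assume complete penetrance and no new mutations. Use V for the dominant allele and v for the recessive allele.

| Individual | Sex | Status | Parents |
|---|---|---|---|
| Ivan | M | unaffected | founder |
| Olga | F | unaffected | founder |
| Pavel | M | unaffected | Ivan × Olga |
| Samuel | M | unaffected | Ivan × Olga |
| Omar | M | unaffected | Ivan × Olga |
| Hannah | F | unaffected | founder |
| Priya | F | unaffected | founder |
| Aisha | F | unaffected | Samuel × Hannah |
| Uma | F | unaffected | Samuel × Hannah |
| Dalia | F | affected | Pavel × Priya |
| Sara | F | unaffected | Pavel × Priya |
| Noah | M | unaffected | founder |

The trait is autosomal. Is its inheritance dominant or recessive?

recessive

Pavel and Priya are both unaffected yet have an affected child Dalia. Under dominance, an affected child requires at least one affected parent, so the trait cannot be dominant.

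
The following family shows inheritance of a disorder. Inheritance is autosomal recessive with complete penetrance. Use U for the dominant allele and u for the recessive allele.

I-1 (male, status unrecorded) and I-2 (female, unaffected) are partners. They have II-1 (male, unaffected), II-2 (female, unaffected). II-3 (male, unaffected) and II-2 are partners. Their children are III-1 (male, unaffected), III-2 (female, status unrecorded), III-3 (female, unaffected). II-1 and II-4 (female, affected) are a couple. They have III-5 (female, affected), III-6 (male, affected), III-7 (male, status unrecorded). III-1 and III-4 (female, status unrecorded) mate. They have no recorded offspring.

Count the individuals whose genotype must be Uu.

Obligate heterozygotes: II-1 is unaffected so carries U and passed u to III-5 (uu), so II-1 is Uu.
Every other individual is either homozygous by phenotype or has at least one consistent homozygous assignment, so the count is 1.

1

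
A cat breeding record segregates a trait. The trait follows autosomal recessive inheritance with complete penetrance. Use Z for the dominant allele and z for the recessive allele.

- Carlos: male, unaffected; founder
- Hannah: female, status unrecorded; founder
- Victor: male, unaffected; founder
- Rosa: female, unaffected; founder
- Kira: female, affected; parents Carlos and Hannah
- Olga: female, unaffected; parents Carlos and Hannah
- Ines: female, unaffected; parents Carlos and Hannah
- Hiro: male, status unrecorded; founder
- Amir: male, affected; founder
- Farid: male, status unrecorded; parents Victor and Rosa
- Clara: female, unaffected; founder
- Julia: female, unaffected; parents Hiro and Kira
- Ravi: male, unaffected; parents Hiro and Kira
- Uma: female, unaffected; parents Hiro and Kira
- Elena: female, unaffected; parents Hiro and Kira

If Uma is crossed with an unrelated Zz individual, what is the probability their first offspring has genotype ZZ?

1/4

Uma is unaffected so carries Z and received z from Kira (zz), so Uma is Zz.
The cross gives 1/4 ZZ : 1/2 Zz : 1/4 zz, so P(offspring has genotype ZZ) = 1/4.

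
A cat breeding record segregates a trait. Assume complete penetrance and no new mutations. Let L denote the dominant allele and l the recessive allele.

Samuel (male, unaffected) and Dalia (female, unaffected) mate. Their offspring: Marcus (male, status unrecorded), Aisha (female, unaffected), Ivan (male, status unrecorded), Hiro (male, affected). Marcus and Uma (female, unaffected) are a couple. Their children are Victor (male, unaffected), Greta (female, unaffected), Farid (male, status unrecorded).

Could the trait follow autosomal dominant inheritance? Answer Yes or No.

Under autosomal dominant, Hiro (affected, male) cannot arise from Samuel (unaffected) × Dalia (unaffected).

No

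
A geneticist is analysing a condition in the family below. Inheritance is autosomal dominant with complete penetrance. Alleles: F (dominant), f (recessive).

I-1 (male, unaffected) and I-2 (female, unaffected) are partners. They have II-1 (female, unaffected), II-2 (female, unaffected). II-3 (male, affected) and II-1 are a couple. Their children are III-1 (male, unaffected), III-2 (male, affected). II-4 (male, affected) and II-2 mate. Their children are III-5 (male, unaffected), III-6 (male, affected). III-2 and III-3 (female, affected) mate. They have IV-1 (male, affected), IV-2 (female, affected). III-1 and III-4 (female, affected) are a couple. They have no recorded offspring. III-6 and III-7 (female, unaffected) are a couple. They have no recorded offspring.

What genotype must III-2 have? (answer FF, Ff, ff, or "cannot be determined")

From phenotype alone, III-2 is FF or Ff.
III-2 is affected so carries F and received f from II-1 (ff), so III-2 is Ff.

Ff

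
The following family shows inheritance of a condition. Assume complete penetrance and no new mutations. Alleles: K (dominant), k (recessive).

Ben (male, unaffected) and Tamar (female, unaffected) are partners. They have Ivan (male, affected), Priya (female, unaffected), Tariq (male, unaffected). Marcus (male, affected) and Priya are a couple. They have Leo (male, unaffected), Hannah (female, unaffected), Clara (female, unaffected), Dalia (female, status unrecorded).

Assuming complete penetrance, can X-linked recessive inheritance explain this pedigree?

A consistent assignment under X-linked recessive exists: Ben X^K Y, Tamar X^K X^k, Ivan X^k Y, Priya X^K X^K, Tariq X^K Y, Marcus X^k Y, Leo X^K Y, Hannah X^K X^k, Clara X^K X^k, Dalia X^K X^k.
In this assignment every recorded phenotype matches its genotype and every non-founder's genotype is obtainable from its parents' genotypes, so the pedigree is consistent.

Yes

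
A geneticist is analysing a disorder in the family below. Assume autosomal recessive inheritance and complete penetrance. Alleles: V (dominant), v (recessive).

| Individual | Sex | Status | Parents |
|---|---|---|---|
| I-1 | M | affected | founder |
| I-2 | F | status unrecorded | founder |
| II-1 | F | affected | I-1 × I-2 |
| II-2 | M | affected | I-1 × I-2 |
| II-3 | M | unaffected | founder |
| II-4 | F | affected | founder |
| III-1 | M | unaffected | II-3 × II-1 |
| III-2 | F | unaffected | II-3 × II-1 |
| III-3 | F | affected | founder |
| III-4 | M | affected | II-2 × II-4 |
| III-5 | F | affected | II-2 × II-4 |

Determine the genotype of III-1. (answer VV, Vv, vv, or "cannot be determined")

From phenotype alone, III-1 is VV or Vv.
III-1 is unaffected so carries V and received v from II-1 (vv), so III-1 is Vv.

Vv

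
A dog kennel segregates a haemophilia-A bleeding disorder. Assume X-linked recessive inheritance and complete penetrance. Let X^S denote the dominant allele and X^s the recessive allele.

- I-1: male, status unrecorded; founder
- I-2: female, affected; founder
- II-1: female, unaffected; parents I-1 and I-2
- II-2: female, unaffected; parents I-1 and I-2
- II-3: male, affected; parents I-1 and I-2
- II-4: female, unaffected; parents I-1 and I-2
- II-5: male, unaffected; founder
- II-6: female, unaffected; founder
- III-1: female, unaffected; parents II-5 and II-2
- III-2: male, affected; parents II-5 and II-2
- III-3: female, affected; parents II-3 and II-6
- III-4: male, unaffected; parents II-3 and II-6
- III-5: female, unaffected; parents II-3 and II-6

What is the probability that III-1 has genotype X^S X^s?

1/2

II-5 is unaffected, so II-5 is X^S Y.
II-2 is unaffected so carries S and received s from I-2 (X^s X^s), so II-2 is X^S X^s.
Their cross gives offspring ratios 1/2 X^S X^S : 1/2 X^S X^s. Conditioning on III-1 being unaffected, P(X^S X^s) = 1/2 / 1 = 1/2.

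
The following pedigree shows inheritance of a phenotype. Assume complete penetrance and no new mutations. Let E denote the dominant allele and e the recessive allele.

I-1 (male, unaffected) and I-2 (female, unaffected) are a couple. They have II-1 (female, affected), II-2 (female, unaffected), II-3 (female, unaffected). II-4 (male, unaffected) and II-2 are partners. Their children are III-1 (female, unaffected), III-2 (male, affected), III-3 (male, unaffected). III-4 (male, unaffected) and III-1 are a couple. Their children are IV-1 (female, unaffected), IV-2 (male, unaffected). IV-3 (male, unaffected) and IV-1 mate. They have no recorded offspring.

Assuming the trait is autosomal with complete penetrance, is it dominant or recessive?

I-1 and I-2 are both unaffected yet have an affected child II-1. Under dominance, an affected child requires at least one affected parent, so the trait cannot be dominant.

recessive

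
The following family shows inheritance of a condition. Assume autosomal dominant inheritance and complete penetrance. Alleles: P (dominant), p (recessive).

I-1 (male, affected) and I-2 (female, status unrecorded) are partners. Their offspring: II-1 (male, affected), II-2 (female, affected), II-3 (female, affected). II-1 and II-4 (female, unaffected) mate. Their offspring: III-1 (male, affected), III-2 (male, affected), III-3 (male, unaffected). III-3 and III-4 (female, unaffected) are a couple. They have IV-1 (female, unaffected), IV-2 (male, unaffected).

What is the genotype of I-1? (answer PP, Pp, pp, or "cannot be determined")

I-1's phenotype allows PP or Pp, and no parent or child forces a single allele at both positions; consistent genotype assignments exist with I-1 as PP or Pp.

cannot be determined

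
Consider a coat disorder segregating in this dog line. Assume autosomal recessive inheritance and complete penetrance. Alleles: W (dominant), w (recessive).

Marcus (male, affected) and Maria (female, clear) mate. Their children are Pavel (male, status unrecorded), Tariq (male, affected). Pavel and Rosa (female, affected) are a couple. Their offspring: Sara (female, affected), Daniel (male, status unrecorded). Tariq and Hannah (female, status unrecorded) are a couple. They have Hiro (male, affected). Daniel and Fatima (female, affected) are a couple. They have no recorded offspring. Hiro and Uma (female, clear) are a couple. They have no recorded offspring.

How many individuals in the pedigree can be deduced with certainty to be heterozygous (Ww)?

1

Obligate heterozygotes: Maria is clear so carries W and passed w to Tariq (ww), so Maria is Ww.
Every other individual is either homozygous by phenotype or has at least one consistent homozygous assignment, so the count is 1.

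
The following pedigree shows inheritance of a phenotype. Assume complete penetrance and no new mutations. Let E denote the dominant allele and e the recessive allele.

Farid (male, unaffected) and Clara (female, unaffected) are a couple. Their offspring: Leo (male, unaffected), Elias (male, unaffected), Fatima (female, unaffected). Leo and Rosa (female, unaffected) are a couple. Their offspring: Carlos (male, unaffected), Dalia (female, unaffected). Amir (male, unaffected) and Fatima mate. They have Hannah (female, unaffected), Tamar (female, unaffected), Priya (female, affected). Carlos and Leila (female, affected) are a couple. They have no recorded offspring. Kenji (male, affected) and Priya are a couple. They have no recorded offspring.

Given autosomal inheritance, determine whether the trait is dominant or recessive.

Amir and Fatima are both unaffected yet have an affected child Priya. Under dominance, an affected child requires at least one affected parent, so the trait cannot be dominant.

recessive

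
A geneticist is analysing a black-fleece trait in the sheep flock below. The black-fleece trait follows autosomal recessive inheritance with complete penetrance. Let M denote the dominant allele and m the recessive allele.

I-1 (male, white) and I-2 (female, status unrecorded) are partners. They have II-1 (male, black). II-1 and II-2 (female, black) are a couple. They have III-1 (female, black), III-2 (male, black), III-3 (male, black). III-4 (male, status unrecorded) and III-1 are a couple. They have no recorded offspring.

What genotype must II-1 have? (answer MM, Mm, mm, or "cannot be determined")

mm

II-1 is black, so II-1 is mm.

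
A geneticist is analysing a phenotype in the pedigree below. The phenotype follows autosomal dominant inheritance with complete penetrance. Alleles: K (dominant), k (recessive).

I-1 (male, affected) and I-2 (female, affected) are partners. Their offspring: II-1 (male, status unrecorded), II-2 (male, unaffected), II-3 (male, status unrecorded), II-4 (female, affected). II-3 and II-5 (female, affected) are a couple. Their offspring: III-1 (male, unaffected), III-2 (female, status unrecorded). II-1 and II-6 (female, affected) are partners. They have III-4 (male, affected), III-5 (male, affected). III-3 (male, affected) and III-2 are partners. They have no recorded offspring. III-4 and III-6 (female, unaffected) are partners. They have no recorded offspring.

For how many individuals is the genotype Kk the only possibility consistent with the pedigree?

3

Obligate heterozygotes: I-1 is affected so carries K and passed k to II-2 (kk), so I-1 is Kk; I-2 is affected so carries K and passed k to II-2 (kk), so I-2 is Kk; II-5 is affected so carries K and passed k to III-1 (kk), so II-5 is Kk.
Every other individual is either homozygous by phenotype or has at least one consistent homozygous assignment, so the count is 3.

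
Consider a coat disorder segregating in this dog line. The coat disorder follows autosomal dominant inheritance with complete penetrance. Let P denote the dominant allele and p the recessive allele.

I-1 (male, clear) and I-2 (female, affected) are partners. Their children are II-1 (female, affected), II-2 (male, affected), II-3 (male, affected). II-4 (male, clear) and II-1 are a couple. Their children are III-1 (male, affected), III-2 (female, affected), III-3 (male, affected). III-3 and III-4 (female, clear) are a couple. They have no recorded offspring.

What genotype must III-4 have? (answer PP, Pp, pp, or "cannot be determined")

III-4 is clear, so III-4 is pp.

pp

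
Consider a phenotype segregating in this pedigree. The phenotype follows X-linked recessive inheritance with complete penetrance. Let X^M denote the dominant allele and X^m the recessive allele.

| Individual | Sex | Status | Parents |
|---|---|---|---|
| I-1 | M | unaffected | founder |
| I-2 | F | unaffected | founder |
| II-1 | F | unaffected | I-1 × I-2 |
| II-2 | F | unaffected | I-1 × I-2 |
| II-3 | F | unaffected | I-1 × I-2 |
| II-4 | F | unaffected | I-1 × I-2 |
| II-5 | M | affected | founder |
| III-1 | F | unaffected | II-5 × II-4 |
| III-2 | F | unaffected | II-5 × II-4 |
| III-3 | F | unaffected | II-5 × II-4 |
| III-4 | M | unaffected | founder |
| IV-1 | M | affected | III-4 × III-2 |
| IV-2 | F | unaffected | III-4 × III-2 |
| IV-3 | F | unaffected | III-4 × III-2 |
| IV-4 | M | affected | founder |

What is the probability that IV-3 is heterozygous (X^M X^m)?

III-4 is unaffected, so III-4 is X^M Y.
III-2 is unaffected so carries M and received m from II-5 (X^m Y), so III-2 is X^M X^m.
Their cross gives offspring ratios 1/2 X^M X^M : 1/2 X^M X^m. Conditioning on IV-3 being unaffected, P(X^M X^m) = 1/2 / 1 = 1/2.

1/2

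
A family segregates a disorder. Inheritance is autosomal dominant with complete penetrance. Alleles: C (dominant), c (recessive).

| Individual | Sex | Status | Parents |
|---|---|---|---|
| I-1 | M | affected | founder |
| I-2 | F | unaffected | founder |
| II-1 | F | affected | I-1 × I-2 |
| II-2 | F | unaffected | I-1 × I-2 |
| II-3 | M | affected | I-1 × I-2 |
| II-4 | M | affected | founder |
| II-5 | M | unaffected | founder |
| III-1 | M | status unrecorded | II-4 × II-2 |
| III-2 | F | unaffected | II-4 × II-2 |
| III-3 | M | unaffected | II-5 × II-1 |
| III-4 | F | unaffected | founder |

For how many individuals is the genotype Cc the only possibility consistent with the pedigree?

Obligate heterozygotes: I-1 is affected so carries C and passed c to II-2 (cc), so I-1 is Cc; II-1 is affected so carries C and received c from I-2 (cc), so II-1 is Cc; II-3 is affected so carries C and received c from I-2 (cc), so II-3 is Cc; II-4 is affected so carries C and passed c to III-2 (cc), so II-4 is Cc.
Every other individual is either homozygous by phenotype or has at least one consistent homozygous assignment, so the count is 4.

4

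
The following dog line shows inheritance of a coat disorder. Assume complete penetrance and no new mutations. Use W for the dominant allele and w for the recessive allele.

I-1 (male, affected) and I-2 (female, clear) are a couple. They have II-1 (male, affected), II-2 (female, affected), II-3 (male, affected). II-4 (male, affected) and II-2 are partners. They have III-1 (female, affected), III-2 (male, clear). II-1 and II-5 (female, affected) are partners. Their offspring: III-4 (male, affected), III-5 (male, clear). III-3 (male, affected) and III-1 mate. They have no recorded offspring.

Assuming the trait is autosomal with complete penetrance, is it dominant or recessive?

dominant

II-4 and II-2 are both affected yet have a clear child III-2. Under a recessive model two affected parents are homozygous and every child would be affected, so the trait cannot be recessive.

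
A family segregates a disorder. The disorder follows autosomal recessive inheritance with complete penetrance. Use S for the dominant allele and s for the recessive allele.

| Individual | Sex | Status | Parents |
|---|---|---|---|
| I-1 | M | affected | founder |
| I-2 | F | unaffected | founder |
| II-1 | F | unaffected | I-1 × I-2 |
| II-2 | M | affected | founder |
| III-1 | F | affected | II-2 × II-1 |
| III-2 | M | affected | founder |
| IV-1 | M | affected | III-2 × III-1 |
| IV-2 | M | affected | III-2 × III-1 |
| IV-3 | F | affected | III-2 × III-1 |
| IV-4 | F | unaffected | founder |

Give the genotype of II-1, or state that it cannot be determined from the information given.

From phenotype alone, II-1 is SS or Ss.
II-1 is unaffected so carries S and received s from I-1 (ss), so II-1 is Ss.

Ss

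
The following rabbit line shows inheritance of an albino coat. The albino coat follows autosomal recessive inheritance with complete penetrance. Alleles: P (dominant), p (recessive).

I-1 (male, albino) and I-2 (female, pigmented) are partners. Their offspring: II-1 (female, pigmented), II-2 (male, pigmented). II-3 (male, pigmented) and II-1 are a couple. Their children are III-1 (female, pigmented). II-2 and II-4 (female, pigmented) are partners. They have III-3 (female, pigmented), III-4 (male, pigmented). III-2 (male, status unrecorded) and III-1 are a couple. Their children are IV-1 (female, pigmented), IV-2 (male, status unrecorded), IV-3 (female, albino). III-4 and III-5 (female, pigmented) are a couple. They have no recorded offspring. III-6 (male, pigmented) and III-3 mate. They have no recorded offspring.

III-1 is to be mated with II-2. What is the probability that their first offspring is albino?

1/4

III-1 is pigmented so carries P and passed p to IV-3 (pp), so III-1 is Pp.
II-2 is pigmented so carries P and received p from I-1 (pp), so II-2 is Pp.
The cross gives 1/4 PP : 1/2 Pp : 1/4 pp, so P(offspring is albino) = 1/4.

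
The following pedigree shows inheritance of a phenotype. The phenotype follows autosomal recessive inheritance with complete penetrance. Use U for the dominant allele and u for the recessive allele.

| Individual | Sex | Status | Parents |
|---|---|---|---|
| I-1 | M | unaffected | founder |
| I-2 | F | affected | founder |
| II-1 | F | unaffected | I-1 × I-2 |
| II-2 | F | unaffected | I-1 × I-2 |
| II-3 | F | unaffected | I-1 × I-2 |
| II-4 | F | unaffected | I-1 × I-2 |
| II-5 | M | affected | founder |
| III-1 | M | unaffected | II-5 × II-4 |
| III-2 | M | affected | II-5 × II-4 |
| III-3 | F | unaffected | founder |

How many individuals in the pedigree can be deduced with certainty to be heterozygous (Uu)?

5

Obligate heterozygotes: II-1 is unaffected so carries U and received u from I-2 (uu), so II-1 is Uu; II-2 is unaffected so carries U and received u from I-2 (uu), so II-2 is Uu; II-3 is unaffected so carries U and received u from I-2 (uu), so II-3 is Uu; II-4 is unaffected so carries U and received u from I-2 (uu), so II-4 is Uu; III-1 is unaffected so carries U and received u from II-5 (uu), so III-1 is Uu.
Every other individual is either homozygous by phenotype or has at least one consistent homozygous assignment, so the count is 5.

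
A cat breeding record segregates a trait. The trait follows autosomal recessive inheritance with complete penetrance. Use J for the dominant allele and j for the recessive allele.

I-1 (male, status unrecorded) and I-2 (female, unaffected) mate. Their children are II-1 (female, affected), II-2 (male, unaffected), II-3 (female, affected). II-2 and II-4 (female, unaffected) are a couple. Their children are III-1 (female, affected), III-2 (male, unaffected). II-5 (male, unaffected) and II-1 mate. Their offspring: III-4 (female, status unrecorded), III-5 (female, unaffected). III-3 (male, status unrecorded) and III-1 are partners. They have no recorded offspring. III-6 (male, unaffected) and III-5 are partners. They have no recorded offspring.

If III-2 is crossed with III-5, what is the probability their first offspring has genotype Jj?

II-2 is unaffected so carries J and passed j to III-1 (jj), so II-2 is Jj.
II-4 is unaffected so carries J and passed j to III-1 (jj), so II-4 is Jj.
III-2 is an unaffected offspring of II-2 (Jj) × II-4 (Jj), whose cross gives 1/4 JJ : 1/2 Jj : 1/4 jj; conditioning on being unaffected, III-2 is JJ with probability 1/3, Jj with probability 2/3.
III-5 is unaffected so carries J and received j from II-1 (jj), so III-5 is Jj.
Summing over parental genotype combinations, P(offspring has genotype Jj) = 1/3·1/2 + 2/3·1/2 = 1/2.

1/2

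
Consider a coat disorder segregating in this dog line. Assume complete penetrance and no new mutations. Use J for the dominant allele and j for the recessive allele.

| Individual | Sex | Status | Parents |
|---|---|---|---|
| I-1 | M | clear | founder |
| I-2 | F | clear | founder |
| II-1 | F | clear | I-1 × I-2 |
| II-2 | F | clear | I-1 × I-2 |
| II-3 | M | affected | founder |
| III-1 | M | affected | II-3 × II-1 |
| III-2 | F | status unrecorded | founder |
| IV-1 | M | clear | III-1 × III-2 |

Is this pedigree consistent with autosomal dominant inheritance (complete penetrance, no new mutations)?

A consistent assignment under autosomal dominant exists: I-1 jj, I-2 jj, II-1 jj, II-2 jj, II-3 JJ, III-1 Jj, III-2 Jj, IV-1 jj.
In this assignment every recorded phenotype matches its genotype and every non-founder's genotype is obtainable from its parents' genotypes, so the pedigree is consistent.

Yes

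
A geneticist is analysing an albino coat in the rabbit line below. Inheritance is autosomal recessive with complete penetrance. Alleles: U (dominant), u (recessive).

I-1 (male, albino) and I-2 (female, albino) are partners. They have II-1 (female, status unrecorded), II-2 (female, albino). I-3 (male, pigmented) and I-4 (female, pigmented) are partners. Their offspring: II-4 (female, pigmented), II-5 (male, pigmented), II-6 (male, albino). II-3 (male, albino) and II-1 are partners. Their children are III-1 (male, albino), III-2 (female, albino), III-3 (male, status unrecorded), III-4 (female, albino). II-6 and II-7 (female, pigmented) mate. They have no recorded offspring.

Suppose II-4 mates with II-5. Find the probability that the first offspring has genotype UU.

I-3 is pigmented so carries U and passed u to II-6 (uu), so I-3 is Uu.
I-4 is pigmented so carries U and passed u to II-6 (uu), so I-4 is Uu.
II-4 is a pigmented offspring of I-3 (Uu) × I-4 (Uu), whose cross gives 1/4 UU : 1/2 Uu : 1/4 uu; conditioning on being pigmented, II-4 is UU with probability 1/3, Uu with probability 2/3.
II-5 is a pigmented offspring of I-3 (Uu) × I-4 (Uu), whose cross gives 1/4 UU : 1/2 Uu : 1/4 uu; conditioning on being pigmented, II-5 is UU with probability 1/3, Uu with probability 2/3.
Summing over parental genotype combinations, P(offspring has genotype UU) = 1/9·1 + 2/9·1/2 + 2/9·1/2 + 4/9·1/4 = 4/9.

4/9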